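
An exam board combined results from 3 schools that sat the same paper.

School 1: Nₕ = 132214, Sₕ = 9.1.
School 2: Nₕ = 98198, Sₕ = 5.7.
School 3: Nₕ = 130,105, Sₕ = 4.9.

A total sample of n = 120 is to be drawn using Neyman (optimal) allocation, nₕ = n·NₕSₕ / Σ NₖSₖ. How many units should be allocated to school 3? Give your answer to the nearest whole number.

32

Σ NₕSₕ = 132214·9.1 + 98198·5.7 + 130105·4.9 = 2400390.5.
Share for 3: 637514.5/2400390.5 = 0.26559.
n_3 = 120 × 0.26559 = 31.871... → 32.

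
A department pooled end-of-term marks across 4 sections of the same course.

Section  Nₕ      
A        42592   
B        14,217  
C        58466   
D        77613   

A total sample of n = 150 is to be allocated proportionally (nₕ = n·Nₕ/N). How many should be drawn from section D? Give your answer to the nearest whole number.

Share of section D = 77613/192888 = 0.40237.
Allocate 150 × 0.40237 = 60.356... → 60.

60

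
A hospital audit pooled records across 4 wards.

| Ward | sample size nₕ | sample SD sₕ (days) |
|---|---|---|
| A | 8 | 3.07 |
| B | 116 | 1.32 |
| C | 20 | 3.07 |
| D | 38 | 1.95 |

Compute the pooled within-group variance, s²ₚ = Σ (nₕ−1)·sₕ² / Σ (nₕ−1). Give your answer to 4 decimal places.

Degrees of freedom: 7 + 115 + 19 + 37 = 178.
Σ(nₕ−1)sₕ² = 7·9.4249 + 115·1.7424 + 19·9.4249 + 37·3.8025 = 586.1159.
s²ₚ = 586.1159 / 178 = 3.292786... → 3.2928.

3.2928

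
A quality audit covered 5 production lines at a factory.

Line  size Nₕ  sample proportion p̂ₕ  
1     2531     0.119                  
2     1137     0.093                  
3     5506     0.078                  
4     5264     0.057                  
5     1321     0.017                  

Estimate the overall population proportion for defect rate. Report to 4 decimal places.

0.0735

N = 2531 + 1137 + 5506 + 5264 + 1321 = 15759.
Overall proportion = Σ (Nₕ/N)·p̂ₕ.
Σ Nₕp̂ₕ = 301.189 + 105.741 + 429.468 + 300.048 + 22.457 = 1158.903.
1158.903 / 15759 = 0.073539... → 0.0735.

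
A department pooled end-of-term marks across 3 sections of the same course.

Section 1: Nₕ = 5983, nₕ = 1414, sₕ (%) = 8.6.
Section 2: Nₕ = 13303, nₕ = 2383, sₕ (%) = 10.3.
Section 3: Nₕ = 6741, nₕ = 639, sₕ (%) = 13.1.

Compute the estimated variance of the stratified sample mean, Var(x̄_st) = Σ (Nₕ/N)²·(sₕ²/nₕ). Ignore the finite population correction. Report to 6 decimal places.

N = 26027; Wₕ = Nₕ/N.
section 1: (5983/26027)²·8.6²/1414 = 0.002763995
section 2: (13303/26027)²·10.3²/2383 = 0.011630580
section 3: (6741/26027)²·13.1²/639 = 0.018015328
Sum = 0.032409902 → 0.032410.

0.032410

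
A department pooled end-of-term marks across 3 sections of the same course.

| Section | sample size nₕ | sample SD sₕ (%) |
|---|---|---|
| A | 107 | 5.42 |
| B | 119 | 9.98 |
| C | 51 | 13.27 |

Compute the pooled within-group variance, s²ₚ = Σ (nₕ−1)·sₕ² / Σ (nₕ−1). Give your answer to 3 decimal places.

Degrees of freedom: 106 + 118 + 50 = 274.
Σ(nₕ−1)sₕ² = 106·29.3764 + 118·99.6004 + 50·176.0929 = 23671.3906.
s²ₚ = 23671.3906 / 274 = 86.39194... → 86.392.

86.392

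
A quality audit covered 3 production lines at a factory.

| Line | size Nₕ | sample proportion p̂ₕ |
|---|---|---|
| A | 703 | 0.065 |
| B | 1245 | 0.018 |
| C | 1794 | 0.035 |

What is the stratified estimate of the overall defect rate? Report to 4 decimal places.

0.0350

N = 703 + 1245 + 1794 = 3742.
Overall proportion = Σ (Nₕ/N)·p̂ₕ.
Σ Nₕp̂ₕ = 45.695 + 22.41 + 62.79 = 130.895.
130.895 / 3742 = 0.034980... → 0.0350.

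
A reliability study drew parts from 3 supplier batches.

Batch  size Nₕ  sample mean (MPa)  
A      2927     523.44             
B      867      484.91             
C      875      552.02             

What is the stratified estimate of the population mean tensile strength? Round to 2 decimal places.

N = 4669; weights Wₕ = Nₕ/N = (0.6269, 0.1857, 0.1874).
x̄_st = Σ Wₕ·x̄ₕ = 0.6269·523.44 + 0.1857·484.91 + 0.1874·552.02 ≈ 521.6413...
→ 521.64.

521.64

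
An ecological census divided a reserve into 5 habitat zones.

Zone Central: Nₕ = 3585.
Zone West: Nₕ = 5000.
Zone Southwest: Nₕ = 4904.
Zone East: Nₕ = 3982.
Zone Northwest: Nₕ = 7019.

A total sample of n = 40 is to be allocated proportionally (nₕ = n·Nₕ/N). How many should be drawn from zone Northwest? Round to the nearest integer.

11

Share of zone Northwest = 7019/24490 = 0.28661.
Allocate 40 × 0.28661 = 11.464... → 11.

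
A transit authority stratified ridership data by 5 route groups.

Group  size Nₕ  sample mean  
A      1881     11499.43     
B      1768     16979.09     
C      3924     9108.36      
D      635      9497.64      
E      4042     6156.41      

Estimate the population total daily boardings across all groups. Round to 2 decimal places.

A: 1881·11499.43 = 21630427.83
B: 1768·16979.09 = 30019031.12
C: 3924·9108.36 = 35741204.64
D: 635·9497.64 = 6031001.4
E: 4042·6156.41 = 24884209.22
τ̂ = Σ Nₕx̄ₕ = 118305874.21.

118305874.21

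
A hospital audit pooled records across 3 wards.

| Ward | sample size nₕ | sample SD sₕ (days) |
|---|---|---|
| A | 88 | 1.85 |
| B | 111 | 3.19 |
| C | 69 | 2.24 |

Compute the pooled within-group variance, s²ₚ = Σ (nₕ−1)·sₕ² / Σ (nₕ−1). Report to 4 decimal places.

Degrees of freedom: 87 + 110 + 68 = 265.
Σ(nₕ−1)sₕ² = 87·3.4225 + 110·10.1761 + 68·5.0176 = 1758.3253.
s²ₚ = 1758.3253 / 265 = 6.635190... → 6.6352.

6.6352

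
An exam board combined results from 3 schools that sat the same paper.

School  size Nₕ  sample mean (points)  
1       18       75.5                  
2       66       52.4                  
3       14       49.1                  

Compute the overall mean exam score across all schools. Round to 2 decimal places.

N = 98; weights Wₕ = Nₕ/N = (0.1837, 0.6735, 0.1429).
x̄_st = Σ Wₕ·x̄ₕ = 0.1837·75.5 + 0.6735·52.4 + 0.1429·49.1 ≈ 56.1714...
→ 56.17.

56.17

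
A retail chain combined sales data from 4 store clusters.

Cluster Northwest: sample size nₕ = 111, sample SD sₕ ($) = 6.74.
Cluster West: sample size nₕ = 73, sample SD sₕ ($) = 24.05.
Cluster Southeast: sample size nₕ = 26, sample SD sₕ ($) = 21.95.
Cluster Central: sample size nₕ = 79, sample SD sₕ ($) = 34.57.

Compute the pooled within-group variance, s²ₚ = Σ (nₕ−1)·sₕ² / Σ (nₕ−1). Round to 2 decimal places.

Degrees of freedom: 110 + 72 + 25 + 78 = 285.
Σ(nₕ−1)sₕ² = 110·45.4276 + 72·578.4025 + 25·481.8025 + 78·1195.0849 = 151903.7007.
s²ₚ = 151903.7007 / 285 = 532.9954... → 533.00.

533.00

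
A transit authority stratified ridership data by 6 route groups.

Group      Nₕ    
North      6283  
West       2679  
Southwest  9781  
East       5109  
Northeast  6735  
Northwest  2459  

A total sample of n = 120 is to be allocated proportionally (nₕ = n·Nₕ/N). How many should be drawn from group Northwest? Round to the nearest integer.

9

Share of group Northwest = 2459/33046 = 0.07441.
Allocate 120 × 0.07441 = 8.929... → 9.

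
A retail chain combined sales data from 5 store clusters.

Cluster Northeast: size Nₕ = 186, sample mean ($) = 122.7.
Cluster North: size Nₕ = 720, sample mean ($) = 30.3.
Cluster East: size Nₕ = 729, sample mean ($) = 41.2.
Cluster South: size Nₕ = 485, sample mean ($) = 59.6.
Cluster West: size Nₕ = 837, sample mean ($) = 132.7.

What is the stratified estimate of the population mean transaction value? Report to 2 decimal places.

N = 186 + 720 + 729 + 485 + 837 = 2957.
Weight each subgroup mean by Nₕ/N and sum.
Σ Nₕx̄ₕ = 186·122.7 + 720·30.3 + 729·41.2 + 485·59.6 + 837·132.7 = 22822.2 + 21816 + 30034.8 + 28906 + 111069.9 = 214648.9.
Divide by N: 214648.9 / 2957 = 72.5901... → 72.59.

72.59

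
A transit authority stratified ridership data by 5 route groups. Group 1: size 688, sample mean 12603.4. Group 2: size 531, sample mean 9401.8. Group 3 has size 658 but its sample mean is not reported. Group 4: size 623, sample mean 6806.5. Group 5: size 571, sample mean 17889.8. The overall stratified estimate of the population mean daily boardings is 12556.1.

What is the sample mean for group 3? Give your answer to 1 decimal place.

Σ Nₕx̄ₕ = N·μ, so 658·x̄_3 = 3071·12556.1 − (688·12603.4 + 531·9401.8 + 623·6806.5 + 571·17889.8).
= 38559783.1 − 28119020.3 = 10440762.8.
x̄_3 = 10440762.8 / 658 = 15867.421... → 15867.4.

15867.4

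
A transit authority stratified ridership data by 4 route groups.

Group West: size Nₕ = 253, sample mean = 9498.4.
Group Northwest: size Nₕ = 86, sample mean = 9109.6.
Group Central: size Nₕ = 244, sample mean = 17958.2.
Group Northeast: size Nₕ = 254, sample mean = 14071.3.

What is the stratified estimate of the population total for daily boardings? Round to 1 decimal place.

11142431.8

West: 253·9498.4 = 2403095.2
Northwest: 86·9109.6 = 783425.6
Central: 244·17958.2 = 4381800.8
Northeast: 254·14071.3 = 3574110.2
τ̂ = Σ Nₕx̄ₕ = 11142431.8.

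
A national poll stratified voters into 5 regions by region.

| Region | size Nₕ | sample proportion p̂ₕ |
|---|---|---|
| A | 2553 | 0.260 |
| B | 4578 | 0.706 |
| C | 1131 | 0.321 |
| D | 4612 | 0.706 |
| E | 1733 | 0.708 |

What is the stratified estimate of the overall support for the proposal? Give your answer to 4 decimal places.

N = 2553 + 4578 + 1131 + 4612 + 1733 = 14607.
Overall proportion = Σ (Nₕ/N)·p̂ₕ.
Σ Nₕp̂ₕ = 663.78 + 3232.068 + 363.051 + 3256.072 + 1226.964 = 8741.935.
8741.935 / 14607 = 0.598476... → 0.5985.

0.5985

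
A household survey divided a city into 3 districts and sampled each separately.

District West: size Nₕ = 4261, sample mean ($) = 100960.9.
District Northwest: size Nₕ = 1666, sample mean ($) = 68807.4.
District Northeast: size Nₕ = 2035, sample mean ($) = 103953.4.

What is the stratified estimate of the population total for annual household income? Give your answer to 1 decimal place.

West: 4261·100960.9 = 430194394.9
Northwest: 1666·68807.4 = 114633128.4
Northeast: 2035·103953.4 = 211545169
τ̂ = Σ Nₕx̄ₕ = 756372692.3.

756372692.3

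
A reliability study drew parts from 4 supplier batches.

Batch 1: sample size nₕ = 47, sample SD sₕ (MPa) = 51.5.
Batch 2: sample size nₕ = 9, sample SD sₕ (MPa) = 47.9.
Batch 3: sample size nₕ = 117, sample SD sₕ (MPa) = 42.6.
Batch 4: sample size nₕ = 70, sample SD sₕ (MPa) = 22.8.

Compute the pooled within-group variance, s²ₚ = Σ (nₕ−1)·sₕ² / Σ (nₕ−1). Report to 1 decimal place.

Degrees of freedom: 46 + 8 + 116 + 69 = 239.
Σ(nₕ−1)sₕ² = 46·2652.25 + 8·2294.41 + 116·1814.76 + 69·519.84 = 386739.9.
s²ₚ = 386739.9 / 239 = 1618.159... → 1618.2.

1618.2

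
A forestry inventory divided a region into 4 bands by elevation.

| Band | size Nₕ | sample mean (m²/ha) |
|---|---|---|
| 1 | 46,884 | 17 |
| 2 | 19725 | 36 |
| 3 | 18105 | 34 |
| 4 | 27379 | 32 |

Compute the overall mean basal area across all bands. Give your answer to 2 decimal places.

26.75

x̄_st = (Σ Nₕx̄ₕ) / (Σ Nₕ) = (46884·17 + 19725·36 + 18105·34 + 27379·32) / 112093
= 2998826 / 112093 = 26.7530... → 26.75.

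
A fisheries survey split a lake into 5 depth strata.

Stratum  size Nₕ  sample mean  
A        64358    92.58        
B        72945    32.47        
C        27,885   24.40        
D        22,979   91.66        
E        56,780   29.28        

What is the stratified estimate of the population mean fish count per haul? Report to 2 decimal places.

N = 64358 + 72945 + 27885 + 22979 + 56780 = 244947.
Overall mean = Σ (Nₕ/N)·x̄ₕ — weight by population share, not a simple average.
Σ Nₕx̄ₕ = 64358·92.58 + 72945·32.47 + 27885·24.40 + 22979·91.66 + 56780·29.28 = 5958263.64 + 2368524.15 + 680394 + 2106255.14 + 1662518.4 = 12775955.33.
Divide by N: 12775955.33 / 244947 = 52.1580... → 52.16.

52.16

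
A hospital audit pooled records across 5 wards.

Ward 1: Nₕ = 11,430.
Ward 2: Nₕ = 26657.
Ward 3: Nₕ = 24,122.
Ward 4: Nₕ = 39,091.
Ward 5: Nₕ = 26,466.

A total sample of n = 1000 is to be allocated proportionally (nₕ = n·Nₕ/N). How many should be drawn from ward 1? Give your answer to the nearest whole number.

Share of ward 1 = 11430/127766 = 0.08946.
Allocate 1000 × 0.08946 = 89.460... → 89.

89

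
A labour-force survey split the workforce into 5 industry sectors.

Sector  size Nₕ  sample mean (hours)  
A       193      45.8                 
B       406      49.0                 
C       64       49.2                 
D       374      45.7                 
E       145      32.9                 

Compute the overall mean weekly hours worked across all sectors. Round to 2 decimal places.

x̄_st = (Σ Nₕx̄ₕ) / (Σ Nₕ) = (193·45.8 + 406·49.0 + 64·49.2 + 374·45.7 + 145·32.9) / 1182
= 53744.5 / 1182 = 45.4691... → 45.47.

45.47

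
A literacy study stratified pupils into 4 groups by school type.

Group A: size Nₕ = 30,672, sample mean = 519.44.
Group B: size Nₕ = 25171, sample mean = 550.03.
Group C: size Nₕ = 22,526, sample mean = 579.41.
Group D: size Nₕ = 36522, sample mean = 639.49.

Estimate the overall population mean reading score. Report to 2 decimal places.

576.06

N = 30672 + 25171 + 22526 + 36522 = 114891.
The stratified mean weights each stratum mean by its population share Nₕ/N.
Σ Nₕx̄ₕ = 30672·519.44 + 25171·550.03 + 22526·579.41 + 36522·639.49 = 15932263.68 + 13844805.13 + 13051789.66 + 23355453.78 = 66184312.25.
Divide by N: 66184312.25 / 114891 = 576.0618... → 576.06.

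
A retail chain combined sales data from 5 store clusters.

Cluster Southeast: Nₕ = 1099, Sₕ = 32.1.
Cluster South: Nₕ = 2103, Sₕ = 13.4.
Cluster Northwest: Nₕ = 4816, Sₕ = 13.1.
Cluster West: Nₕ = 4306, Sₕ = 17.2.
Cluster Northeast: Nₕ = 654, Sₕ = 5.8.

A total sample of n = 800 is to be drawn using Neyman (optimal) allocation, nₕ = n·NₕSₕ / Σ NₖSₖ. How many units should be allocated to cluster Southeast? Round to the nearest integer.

Σ NₕSₕ = 1099·32.1 + 2103·13.4 + 4816·13.1 + 4306·17.2 + 654·5.8 = 204404.1.
Share for Southeast: 35277.9/204404.1 = 0.17259.
n_Southeast = 800 × 0.17259 = 138.071... → 138.

138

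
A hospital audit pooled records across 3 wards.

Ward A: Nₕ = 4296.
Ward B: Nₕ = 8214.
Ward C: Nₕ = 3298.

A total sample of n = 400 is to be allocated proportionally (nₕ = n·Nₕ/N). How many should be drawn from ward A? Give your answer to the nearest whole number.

109

N = 4296 + 8214 + 3298 = 15808.
n_A = 400·4296/15808 = 108.704... → 109.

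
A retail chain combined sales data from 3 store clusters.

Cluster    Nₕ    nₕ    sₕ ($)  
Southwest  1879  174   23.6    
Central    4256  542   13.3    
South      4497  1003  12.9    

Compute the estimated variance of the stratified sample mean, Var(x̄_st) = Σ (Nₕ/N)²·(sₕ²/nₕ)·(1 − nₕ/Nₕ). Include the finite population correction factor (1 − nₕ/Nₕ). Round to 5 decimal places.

N = 10632; Wₕ = Nₕ/N.
cluster Southwest: (1879/10632)²·23.6²/174·(1 − 174/1879) = 0.09071853
cluster Central: (4256/10632)²·13.3²/542·(1 − 542/4256) = 0.04563705
cluster South: (4497/10632)²·12.9²/1003·(1 − 1003/4497) = 0.02306186
Sum = 0.15941744 → 0.15942.

0.15942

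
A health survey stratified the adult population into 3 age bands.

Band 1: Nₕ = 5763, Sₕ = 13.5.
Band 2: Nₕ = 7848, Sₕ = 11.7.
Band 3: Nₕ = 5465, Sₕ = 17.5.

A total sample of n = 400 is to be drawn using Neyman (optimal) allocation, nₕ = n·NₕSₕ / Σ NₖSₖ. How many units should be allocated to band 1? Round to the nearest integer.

Σ NₕSₕ = 5763·13.5 + 7848·11.7 + 5465·17.5 = 265259.6.
Share for 1: 77800.5/265259.6 = 0.29330.
n_1 = 400 × 0.29330 = 117.320... → 117.

117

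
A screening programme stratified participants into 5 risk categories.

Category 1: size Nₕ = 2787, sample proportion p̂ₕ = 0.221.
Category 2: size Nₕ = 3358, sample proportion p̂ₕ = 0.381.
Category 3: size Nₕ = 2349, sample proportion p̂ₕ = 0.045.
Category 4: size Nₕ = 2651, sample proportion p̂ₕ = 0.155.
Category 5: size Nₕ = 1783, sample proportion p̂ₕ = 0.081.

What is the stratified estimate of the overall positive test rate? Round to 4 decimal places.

0.1977

Wₕ = Nₕ/N with N = 12928: 0.2156, 0.2597, 0.1817, 0.2051, 0.1379.
p̂_st = 0.2156·0.221 + 0.2597·0.381 + 0.1817·0.045 + 0.2051·0.155 + 0.1379·0.081 ≈ 0.197738... → 0.1977.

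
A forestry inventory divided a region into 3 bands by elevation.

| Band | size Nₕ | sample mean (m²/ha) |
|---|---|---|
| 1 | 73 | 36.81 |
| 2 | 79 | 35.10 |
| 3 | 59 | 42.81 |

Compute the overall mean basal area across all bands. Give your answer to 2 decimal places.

37.85

N = 211; weights Wₕ = Nₕ/N = (0.3460, 0.3744, 0.2796).
x̄_st = Σ Wₕ·x̄ₕ = 0.3460·36.81 + 0.3744·35.10 + 0.2796·42.81 ≈ 37.8475...
→ 37.85.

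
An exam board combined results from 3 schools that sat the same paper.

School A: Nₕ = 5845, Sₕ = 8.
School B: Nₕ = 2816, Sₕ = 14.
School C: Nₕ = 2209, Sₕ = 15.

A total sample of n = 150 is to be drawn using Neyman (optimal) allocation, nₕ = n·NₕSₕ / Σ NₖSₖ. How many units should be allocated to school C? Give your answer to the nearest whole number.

A: NₕSₕ = 5845·8 = 46760
B: NₕSₕ = 2816·14 = 39424
C: NₕSₕ = 2209·15 = 33135
Σ NₕSₕ = 119319.
n_C = 150·33135/119319 = 41.655... → 42.

42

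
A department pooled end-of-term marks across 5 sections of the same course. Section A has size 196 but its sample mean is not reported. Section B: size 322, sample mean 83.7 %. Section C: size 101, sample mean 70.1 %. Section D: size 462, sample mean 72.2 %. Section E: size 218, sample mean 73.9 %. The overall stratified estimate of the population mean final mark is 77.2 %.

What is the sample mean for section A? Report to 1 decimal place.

85.6

Σ Nₕx̄ₕ = N·μ, so 196·x̄_A = 1299·77.2 − (322·83.7 + 101·70.1 + 462·72.2 + 218·73.9).
= 100282.8 − 83498.1 = 16784.7.
x̄_A = 16784.7 / 196 = 85.636... → 85.6.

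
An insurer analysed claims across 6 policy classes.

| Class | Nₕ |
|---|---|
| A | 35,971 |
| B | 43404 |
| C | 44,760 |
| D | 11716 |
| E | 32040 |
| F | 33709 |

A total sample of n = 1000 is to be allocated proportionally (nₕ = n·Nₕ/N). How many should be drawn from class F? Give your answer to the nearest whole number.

N = 35971 + 43404 + 44760 + 11716 + 32040 + 33709 = 201600.
n_F = 1000·33709/201600 = 167.207... → 167.

167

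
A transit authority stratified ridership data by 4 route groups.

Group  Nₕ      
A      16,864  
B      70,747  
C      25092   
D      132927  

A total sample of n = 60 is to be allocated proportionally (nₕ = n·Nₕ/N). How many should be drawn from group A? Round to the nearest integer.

Share of group A = 16864/245630 = 0.06866.
Allocate 60 × 0.06866 = 4.119... → 4.

4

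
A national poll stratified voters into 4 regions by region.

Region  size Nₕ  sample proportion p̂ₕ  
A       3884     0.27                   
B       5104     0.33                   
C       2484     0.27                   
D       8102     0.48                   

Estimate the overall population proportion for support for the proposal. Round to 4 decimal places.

0.3726

N = 3884 + 5104 + 2484 + 8102 = 19574.
Overall proportion = Σ (Nₕ/N)·p̂ₕ.
Σ Nₕp̂ₕ = 1048.68 + 1684.32 + 670.68 + 3888.96 = 7292.64.
7292.64 / 19574 = 0.372568... → 0.3726.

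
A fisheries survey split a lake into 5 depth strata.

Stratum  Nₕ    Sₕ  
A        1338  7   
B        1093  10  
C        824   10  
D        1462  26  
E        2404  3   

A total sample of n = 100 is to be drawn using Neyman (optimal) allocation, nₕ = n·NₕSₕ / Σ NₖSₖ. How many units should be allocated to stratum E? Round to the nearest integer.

Σ NₕSₕ = 1338·7 + 1093·10 + 824·10 + 1462·26 + 2404·3 = 73760.
Share for E: 7212/73760 = 0.09778.
n_E = 100 × 0.09778 = 9.778... → 10.

10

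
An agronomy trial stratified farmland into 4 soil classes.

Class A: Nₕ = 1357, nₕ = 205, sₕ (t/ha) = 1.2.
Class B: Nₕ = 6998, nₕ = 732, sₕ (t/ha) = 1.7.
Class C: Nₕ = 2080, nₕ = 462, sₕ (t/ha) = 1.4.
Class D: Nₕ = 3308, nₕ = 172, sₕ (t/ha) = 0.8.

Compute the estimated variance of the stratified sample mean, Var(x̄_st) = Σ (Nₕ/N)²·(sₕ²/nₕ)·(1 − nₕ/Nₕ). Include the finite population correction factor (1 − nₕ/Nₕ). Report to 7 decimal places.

N = 13743. Term for each stratum: Wₕ²sₕ²/nₕ·(1−nₕ/Nₕ).
Var(x̄_st) = 0.0000581404 + 0.0009166172 + 0.0000755950 + 0.0002043760 = 0.0012547286 → 0.0012547.

0.0012547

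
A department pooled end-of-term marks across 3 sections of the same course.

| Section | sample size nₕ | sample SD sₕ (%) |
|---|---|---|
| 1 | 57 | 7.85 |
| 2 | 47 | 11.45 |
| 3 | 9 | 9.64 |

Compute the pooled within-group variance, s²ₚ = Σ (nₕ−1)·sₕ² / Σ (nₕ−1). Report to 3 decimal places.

1: (57−1)·7.85² = 56·61.6225 = 3450.86
2: (47−1)·11.45² = 46·131.1025 = 6030.715
3: (9−1)·9.64² = 8·92.9296 = 743.4368
Numerator = 10225.0118; denominator = Σ(nₕ−1) = 110.
s²ₚ = 10225.0118/110 = 92.95465... → 92.955.

92.955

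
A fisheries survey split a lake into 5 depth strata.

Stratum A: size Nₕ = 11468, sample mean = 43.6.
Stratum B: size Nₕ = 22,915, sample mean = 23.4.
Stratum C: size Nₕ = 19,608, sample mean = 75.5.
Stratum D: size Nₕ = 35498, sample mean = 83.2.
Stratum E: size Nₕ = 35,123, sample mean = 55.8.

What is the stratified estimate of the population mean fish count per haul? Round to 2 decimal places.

59.62

N = 124612; weights Wₕ = Nₕ/N = (0.0920, 0.1839, 0.1574, 0.2849, 0.2819).
x̄_st = Σ Wₕ·x̄ₕ = 0.0920·43.6 + 0.1839·23.4 + 0.1574·75.5 + 0.2849·83.2 + 0.2819·55.8 ≈ 59.6244...
→ 59.62.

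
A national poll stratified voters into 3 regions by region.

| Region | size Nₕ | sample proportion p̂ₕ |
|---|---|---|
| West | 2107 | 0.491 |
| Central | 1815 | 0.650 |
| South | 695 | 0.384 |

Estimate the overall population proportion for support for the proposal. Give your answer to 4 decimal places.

N = 2107 + 1815 + 695 = 4617.
Overall proportion = Σ (Nₕ/N)·p̂ₕ.
Σ Nₕp̂ₕ = 1034.537 + 1179.75 + 266.88 = 2481.167.
2481.167 / 4617 = 0.537398... → 0.5374.

0.5374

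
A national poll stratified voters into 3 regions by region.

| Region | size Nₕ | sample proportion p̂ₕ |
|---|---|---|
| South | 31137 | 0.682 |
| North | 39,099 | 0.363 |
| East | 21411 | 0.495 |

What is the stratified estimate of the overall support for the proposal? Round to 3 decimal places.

0.502

N = 31137 + 39099 + 21411 = 91647.
Overall proportion = Σ (Nₕ/N)·p̂ₕ.
Σ Nₕp̂ₕ = 21235.434 + 14192.937 + 10598.445 = 46026.816.
46026.816 / 91647 = 0.50222... → 0.502.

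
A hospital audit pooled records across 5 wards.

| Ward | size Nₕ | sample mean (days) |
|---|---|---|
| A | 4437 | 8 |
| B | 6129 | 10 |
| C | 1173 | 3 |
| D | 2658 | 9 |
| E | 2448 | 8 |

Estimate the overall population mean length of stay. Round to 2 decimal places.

N = 16845; weights Wₕ = Nₕ/N = (0.2634, 0.3638, 0.0696, 0.1578, 0.1453).
x̄_st = Σ Wₕ·x̄ₕ = 0.2634·8 + 0.3638·10 + 0.0696·3 + 0.1578·9 + 0.1453·8 ≈ 8.5373...
→ 8.54.

8.54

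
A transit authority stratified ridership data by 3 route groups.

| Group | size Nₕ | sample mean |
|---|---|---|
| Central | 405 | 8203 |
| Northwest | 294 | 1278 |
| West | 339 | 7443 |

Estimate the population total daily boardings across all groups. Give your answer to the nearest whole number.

Central: 405·8203 = 3322215
Northwest: 294·1278 = 375732
West: 339·7443 = 2523177
τ̂ = Σ Nₕx̄ₕ = 6221124.

6221124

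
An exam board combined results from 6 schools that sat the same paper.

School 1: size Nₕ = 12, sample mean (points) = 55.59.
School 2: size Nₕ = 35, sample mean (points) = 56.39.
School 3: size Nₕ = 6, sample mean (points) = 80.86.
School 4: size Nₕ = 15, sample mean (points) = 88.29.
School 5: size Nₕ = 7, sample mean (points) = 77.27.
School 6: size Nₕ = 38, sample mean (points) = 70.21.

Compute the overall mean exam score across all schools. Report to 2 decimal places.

67.78

N = 113; weights Wₕ = Nₕ/N = (0.1062, 0.3097, 0.0531, 0.1327, 0.0619, 0.3363).
x̄_st = Σ Wₕ·x̄ₕ = 0.1062·55.59 + 0.3097·56.39 + 0.0531·80.86 + 0.1327·88.29 + 0.0619·77.27 + 0.3363·70.21 ≈ 67.7797...
→ 67.78.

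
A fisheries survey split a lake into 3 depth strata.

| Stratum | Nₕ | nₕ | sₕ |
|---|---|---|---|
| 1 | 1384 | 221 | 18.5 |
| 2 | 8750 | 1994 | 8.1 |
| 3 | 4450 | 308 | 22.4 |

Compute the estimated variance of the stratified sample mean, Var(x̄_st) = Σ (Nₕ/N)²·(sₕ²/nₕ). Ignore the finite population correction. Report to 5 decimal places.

N = 14584. Term for each stratum: Wₕ²sₕ²/nₕ.
Var(x̄_st) = 0.01394665 + 0.01184425 + 0.15167431 = 0.17746522 → 0.17747.

0.17747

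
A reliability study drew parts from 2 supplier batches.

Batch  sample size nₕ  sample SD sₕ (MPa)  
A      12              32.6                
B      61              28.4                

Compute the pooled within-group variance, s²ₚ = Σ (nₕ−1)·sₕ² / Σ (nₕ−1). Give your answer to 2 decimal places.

846.25

A: (12−1)·32.6² = 11·1062.76 = 11690.36
B: (61−1)·28.4² = 60·806.56 = 48393.6
Numerator = 60083.96; denominator = Σ(nₕ−1) = 71.
s²ₚ = 60083.96/71 = 846.2530... → 846.25.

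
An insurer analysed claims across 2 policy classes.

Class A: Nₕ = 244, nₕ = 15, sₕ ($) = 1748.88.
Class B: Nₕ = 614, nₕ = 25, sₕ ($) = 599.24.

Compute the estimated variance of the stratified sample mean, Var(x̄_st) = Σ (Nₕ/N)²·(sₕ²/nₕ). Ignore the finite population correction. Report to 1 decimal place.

N = 858. Term for each stratum: Wₕ²sₕ²/nₕ.
Var(x̄_st) = 16490.5006 + 7355.6956 = 23846.1962 → 23846.2.

23846.2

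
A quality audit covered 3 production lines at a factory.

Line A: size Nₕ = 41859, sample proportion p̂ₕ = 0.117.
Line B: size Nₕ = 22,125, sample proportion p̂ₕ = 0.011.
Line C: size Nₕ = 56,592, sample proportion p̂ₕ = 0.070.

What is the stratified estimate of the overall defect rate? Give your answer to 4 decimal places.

N = 41859 + 22125 + 56592 = 120576.
Overall proportion = Σ (Nₕ/N)·p̂ₕ.
Σ Nₕp̂ₕ = 4897.503 + 243.375 + 3961.44 = 9102.318.
9102.318 / 120576 = 0.075490... → 0.0755.

0.0755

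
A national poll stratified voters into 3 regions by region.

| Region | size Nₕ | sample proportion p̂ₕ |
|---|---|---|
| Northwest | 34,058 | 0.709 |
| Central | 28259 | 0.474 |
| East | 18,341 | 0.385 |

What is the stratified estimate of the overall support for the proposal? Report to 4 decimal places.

0.5530

Wₕ = Nₕ/N with N = 80658: 0.4223, 0.3504, 0.2274.
p̂_st = 0.4223·0.709 + 0.3504·0.474 + 0.2274·0.385 ≈ 0.552991... → 0.5530.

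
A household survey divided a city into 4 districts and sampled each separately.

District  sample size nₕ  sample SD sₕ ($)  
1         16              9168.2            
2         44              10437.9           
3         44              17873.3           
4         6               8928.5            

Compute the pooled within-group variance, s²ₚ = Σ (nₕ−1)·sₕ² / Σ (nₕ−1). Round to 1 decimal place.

Degrees of freedom: 15 + 43 + 43 + 5 = 106.
Σ(nₕ−1)sₕ² = 15·84055891.24 + 43·108949756.41 + 43·319454852.89 + 5·79718112.25 = 20080827129.75.
s²ₚ = 20080827129.75 / 106 = 189441765.375 → 189441765.4.

189441765.4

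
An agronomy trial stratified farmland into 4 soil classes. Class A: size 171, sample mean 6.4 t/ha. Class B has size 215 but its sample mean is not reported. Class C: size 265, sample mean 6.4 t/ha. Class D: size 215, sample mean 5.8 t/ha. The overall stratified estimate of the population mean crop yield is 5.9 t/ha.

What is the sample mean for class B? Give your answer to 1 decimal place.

5.0

Σ Nₕx̄ₕ = N·μ, so 215·x̄_B = 866·5.9 − (171·6.4 + 265·6.4 + 215·5.8).
= 5109.4 − 4037.4 = 1072.
x̄_B = 1072 / 215 = 4.986... → 5.0.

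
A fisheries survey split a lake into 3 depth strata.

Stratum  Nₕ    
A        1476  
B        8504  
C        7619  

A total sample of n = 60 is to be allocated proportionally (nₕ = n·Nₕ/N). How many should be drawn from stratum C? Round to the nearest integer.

Share of stratum C = 7619/17599 = 0.43292.
Allocate 60 × 0.43292 = 25.975... → 26.

26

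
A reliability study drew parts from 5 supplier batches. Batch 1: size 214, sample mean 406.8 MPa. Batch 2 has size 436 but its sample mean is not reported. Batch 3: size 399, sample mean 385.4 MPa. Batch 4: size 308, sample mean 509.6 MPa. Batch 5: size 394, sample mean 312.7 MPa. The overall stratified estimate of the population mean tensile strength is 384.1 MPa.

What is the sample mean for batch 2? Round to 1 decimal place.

N = 214 + 436 + 399 + 308 + 394 = 1751.
Overall total = μ·N = 384.1·1751 = 672559.1.
Subtract the known strata: 214·406.8 + 399·385.4 + 308·509.6 + 394·312.7 = 520990.4.
Remaining total for batch 2: 672559.1 − 520990.4 = 151568.7.
Divide by its size: 151568.7 / 436 = 347.635... → 347.6.

347.6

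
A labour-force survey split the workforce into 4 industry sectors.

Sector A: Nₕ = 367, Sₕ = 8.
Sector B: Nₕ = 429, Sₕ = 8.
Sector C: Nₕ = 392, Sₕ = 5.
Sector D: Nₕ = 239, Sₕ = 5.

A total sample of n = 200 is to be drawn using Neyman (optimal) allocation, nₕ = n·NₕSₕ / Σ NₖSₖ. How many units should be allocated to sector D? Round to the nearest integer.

Σ NₕSₕ = 367·8 + 429·8 + 392·5 + 239·5 = 9523.
Share for D: 1195/9523 = 0.12549.
n_D = 200 × 0.12549 = 25.097... → 25.

25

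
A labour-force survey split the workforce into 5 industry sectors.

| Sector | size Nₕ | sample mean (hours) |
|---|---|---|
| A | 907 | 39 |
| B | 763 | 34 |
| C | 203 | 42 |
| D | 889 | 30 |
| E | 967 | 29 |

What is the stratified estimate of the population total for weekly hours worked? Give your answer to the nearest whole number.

Population total = Σ Nₕ·x̄ₕ (each stratum's size times its mean).
907·39 + 763·34 + 203·42 + 889·30 + 967·29 = 35373 + 25942 + 8526 + 26670 + 28043 = 124554.

124554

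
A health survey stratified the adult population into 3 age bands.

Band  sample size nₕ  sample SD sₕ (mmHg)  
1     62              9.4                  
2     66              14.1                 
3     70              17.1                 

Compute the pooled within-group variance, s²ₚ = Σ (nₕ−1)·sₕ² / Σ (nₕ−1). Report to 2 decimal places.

197.38

1: (62−1)·9.4² = 61·88.36 = 5389.96
2: (66−1)·14.1² = 65·198.81 = 12922.65
3: (70−1)·17.1² = 69·292.41 = 20176.29
Numerator = 38488.9; denominator = Σ(nₕ−1) = 195.
s²ₚ = 38488.9/195 = 197.3790... → 197.38.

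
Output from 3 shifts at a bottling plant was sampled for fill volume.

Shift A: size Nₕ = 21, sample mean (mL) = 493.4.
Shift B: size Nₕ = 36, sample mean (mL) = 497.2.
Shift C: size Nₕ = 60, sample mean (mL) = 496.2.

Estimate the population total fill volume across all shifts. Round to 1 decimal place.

58032.6

Estimate total by summing Nₕ·x̄ₕ over strata.
21·493.4 + 36·497.2 + 60·496.2 = 10361.4 + 17899.2 + 29772 = 58032.6.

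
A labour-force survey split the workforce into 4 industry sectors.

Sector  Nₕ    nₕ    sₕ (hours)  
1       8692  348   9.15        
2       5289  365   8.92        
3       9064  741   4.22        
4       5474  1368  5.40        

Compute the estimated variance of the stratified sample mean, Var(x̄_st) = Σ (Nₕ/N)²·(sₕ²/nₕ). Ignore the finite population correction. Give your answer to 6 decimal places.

0.033058

N = 28519. Term for each stratum: Wₕ²sₕ²/nₕ.
Var(x̄_st) = 0.022347749 + 0.007497481 + 0.002427604 + 0.000785312 = 0.033058147 → 0.033058.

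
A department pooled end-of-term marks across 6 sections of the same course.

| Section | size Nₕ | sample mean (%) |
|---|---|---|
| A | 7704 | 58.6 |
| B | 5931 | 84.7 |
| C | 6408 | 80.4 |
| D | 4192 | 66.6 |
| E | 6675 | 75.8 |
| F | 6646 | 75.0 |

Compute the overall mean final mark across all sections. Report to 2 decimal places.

73.29

x̄_st = (Σ Nₕx̄ₕ) / (Σ Nₕ) = (7704·58.6 + 5931·84.7 + 6408·80.4 + 4192·66.6 + 6675·75.8 + 6646·75.0) / 37556
= 2752615.5 / 37556 = 73.2936... → 73.29.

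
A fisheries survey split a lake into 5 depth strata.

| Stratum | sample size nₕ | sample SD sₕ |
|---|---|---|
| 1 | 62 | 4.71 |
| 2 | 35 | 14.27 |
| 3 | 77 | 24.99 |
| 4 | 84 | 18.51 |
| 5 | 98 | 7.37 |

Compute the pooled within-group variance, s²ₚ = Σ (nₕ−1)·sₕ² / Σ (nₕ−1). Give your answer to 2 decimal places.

Degrees of freedom: 61 + 34 + 76 + 83 + 97 = 351.
Σ(nₕ−1)sₕ² = 61·22.1841 + 34·203.6329 + 76·624.5001 + 83·342.6201 + 97·54.3169 = 89444.9639.
s²ₚ = 89444.9639 / 351 = 254.8290... → 254.83.

254.83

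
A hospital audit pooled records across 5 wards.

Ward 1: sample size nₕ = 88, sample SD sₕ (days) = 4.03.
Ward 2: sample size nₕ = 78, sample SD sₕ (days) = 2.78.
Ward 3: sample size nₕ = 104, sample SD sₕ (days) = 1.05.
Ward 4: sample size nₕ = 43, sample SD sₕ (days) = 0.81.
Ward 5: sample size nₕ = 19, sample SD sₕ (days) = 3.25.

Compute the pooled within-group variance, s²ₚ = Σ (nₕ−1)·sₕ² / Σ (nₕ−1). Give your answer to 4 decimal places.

7.1538

Degrees of freedom: 87 + 77 + 103 + 42 + 18 = 327.
Σ(nₕ−1)sₕ² = 87·16.2409 + 77·7.7284 + 103·1.1025 + 42·0.6561 + 18·10.5625 = 2339.2838.
s²ₚ = 2339.2838 / 327 = 7.153773... → 7.1538.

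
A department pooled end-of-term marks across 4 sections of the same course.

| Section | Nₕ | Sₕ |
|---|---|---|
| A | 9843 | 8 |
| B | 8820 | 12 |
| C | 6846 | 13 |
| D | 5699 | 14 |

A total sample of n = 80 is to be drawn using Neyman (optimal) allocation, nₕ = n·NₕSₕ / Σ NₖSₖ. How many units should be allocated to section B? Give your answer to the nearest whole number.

Σ NₕSₕ = 9843·8 + 8820·12 + 6846·13 + 5699·14 = 353368.
Share for B: 105840/353368 = 0.29952.
n_B = 80 × 0.29952 = 23.961... → 24.

24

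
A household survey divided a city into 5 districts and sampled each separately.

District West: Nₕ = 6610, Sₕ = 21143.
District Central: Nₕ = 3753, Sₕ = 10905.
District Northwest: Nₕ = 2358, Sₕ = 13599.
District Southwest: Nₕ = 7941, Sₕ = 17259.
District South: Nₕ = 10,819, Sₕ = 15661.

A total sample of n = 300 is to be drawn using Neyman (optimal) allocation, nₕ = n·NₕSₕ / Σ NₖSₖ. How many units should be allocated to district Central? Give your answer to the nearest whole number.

24

Σ NₕSₕ = 6610·21143 + 3753·10905 + 2358·13599 + 7941·17259 + 10819·15661 = 519238215.
Share for Central: 40926465/519238215 = 0.07882.
n_Central = 300 × 0.07882 = 23.646... → 24.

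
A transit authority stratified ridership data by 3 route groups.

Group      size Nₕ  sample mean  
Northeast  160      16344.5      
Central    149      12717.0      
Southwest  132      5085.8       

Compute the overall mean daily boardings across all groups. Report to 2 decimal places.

x̄_st = (Σ Nₕx̄ₕ) / (Σ Nₕ) = (160·16344.5 + 149·12717.0 + 132·5085.8) / 441
= 5181278.6 / 441 = 11748.9311... → 11748.93.

11748.93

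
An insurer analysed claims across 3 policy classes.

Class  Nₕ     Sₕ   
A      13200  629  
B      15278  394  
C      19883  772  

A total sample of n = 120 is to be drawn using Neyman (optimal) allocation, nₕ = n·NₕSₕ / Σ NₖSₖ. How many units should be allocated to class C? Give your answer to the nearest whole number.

A: NₕSₕ = 13200·629 = 8302800
B: NₕSₕ = 15278·394 = 6019532
C: NₕSₕ = 19883·772 = 15349676
Σ NₕSₕ = 29672008.
n_C = 120·15349676/29672008 = 62.077... → 62.

62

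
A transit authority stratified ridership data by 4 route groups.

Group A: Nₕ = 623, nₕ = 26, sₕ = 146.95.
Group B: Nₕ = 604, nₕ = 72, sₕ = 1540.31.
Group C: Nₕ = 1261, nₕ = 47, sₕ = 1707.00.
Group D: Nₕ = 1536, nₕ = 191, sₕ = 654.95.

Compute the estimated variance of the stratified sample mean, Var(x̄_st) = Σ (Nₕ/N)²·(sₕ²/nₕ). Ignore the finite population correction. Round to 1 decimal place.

N = 4024. Term for each stratum: Wₕ²sₕ²/nₕ.
Var(x̄_st) = 19.9079 + 742.4064 + 6088.1229 + 327.2272 = 7177.6645 → 7177.7.

7177.7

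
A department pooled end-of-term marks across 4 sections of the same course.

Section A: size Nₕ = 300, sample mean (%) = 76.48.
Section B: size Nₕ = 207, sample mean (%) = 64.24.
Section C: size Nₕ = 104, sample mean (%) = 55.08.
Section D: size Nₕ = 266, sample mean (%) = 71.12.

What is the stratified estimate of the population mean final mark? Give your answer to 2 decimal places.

N = 877; weights Wₕ = Nₕ/N = (0.3421, 0.2360, 0.1186, 0.3033).
x̄_st = Σ Wₕ·x̄ₕ = 0.3421·76.48 + 0.2360·64.24 + 0.1186·55.08 + 0.3033·71.12 ≈ 69.4275...
→ 69.43.

69.43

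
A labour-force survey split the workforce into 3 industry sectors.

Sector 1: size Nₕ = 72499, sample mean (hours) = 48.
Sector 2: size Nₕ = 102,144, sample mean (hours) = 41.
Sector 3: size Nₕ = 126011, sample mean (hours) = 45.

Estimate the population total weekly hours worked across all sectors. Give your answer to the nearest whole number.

13338351

1: 72499·48 = 3479952
2: 102144·41 = 4187904
3: 126011·45 = 5670495
τ̂ = Σ Nₕx̄ₕ = 13338351.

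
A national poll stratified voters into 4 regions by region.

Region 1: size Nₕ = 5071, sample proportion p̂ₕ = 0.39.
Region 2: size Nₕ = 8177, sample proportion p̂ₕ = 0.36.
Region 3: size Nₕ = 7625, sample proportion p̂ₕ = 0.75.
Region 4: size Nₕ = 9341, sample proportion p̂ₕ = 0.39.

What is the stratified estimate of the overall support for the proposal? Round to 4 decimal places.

N = 5071 + 8177 + 7625 + 9341 = 30214.
Overall proportion = Σ (Nₕ/N)·p̂ₕ.
Σ Nₕp̂ₕ = 1977.69 + 2943.72 + 5718.75 + 3642.99 = 14283.15.
14283.15 / 30214 = 0.472733... → 0.4727.

0.4727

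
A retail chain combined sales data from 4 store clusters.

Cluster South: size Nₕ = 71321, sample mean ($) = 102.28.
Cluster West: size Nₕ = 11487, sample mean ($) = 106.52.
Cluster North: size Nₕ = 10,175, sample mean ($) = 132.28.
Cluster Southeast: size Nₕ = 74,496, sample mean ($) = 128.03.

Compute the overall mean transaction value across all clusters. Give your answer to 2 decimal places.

115.85

N = 167479; weights Wₕ = Nₕ/N = (0.4259, 0.0686, 0.0608, 0.4448).
x̄_st = Σ Wₕ·x̄ₕ = 0.4259·102.28 + 0.0686·106.52 + 0.0608·132.28 + 0.4448·128.03 ≈ 115.8472...
→ 115.85.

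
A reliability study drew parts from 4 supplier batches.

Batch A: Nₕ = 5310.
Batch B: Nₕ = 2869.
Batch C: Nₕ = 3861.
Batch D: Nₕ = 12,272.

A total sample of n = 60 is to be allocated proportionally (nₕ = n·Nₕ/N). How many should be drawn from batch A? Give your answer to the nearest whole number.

13

N = 5310 + 2869 + 3861 + 12272 = 24312.
n_A = 60·5310/24312 = 13.105... → 13.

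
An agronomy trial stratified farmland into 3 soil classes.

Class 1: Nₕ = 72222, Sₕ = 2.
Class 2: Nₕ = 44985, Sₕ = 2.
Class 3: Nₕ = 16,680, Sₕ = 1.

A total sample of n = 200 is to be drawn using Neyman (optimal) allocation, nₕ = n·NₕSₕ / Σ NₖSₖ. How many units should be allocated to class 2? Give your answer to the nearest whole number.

Σ NₕSₕ = 72222·2 + 44985·2 + 16680·1 = 251094.
Share for 2: 89970/251094 = 0.35831.
n_2 = 200 × 0.35831 = 71.662... → 72.

72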